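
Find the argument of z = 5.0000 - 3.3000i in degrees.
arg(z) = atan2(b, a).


Re = 5, Im = -3.3
arg = atan2(-3.3, 5) = -33.4248 degrees

arg(z) = -33.4248 degrees


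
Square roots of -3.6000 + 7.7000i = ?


|z| = sqrt(12.96+59.29) = 8.5000
sqrt((|z|+a)/2) = sqrt((8.5000+(-3.6))/2) = sqrt(2.4500) = 1.5652
sqrt((|z|-a)/2) = sqrt((8.5000-(-3.6))/2) = sqrt(6.0500) = 2.4597

±(1.5652 + 2.4597i) i.e. 1.5652 + 2.4597i and -1.5652 - 2.4597i


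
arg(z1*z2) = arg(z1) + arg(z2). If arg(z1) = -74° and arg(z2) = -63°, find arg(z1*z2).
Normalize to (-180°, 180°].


arg(z1*z2) = -74° - 63° = -137°
Normalized to (-180°, 180°]: -137°

-137°


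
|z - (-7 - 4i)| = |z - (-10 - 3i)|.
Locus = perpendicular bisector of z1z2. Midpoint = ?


Equal distances means the locus is the perpendicular bisector of z1 and z2.
Midpoint = ((-7+(-10))/2, (-4+(-3))/2) = (-8.5000, -3.5000)

Perpendicular bisector through (-8.5000, -3.5000)


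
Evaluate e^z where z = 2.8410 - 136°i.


e^2.8410 = 17.1329
cos(-136°) = -0.71934
sin(-136°) = -0.69466
Real = 17.1329*(-0.71934) = -12.3244
Imag = 17.1329*(-0.69466) = -11.9015

-12.3244 - 11.9015i


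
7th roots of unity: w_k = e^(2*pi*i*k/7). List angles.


The 7th roots of unity are cis(360k/7°) for k=0..6
Angle step = 360/7 = 51.4286°
Primitive root: cis(51.4286°)
Primitive root = 0.6235 + 0.7818i

7 roots at angles: 0°, 51.4286°, 102.8571°, 154.2857°, 205.7143°, 257.1429°, 308.5714°


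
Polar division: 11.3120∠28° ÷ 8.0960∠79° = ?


r = 11.3120 / 8.0960 = 1.3972
theta = 28° - 79° = -51° = 309° (mod 360)

1.3972 cis(309°)


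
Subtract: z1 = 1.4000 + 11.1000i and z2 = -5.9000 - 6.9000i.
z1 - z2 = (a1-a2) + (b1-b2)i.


Real: 1.4 + 5.9 = 7.3
Imag: 11.1 + 6.9 = 18

7.3000 + 18.0000i


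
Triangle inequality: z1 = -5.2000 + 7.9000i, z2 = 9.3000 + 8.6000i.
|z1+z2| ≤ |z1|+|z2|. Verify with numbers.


|z1| = sqrt((-5.2)^2 + 7.9^2) = sqrt(89.45) = 9.4578
|z2| = sqrt(9.3^2 + 8.6^2) = sqrt(160.45) = 12.6669
z1+z2 = 4.1000 + 16.5000i
|z1+z2| = sqrt(289.06) = 17.0018
|z1|+|z2| = 9.4578 + 12.6669 = 22.1247

|z1+z2| = 17.0018 ≤ |z1|+|z2| = 22.1247 (verified)


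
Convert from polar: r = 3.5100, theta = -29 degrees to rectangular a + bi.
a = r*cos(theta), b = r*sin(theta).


a = 3.5100*cos(-29°) = 3.5100*0.87462 = 3.0699
b = 3.5100*sin(-29°) = 3.5100*(-0.48481) = -1.7017

3.0699 - 1.7017i


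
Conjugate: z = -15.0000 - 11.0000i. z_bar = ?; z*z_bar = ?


z_bar = -15.0000 + 11.0000i
z*z_bar = (-15)^2 + (-11)^2 = 225 + 121 = 346

z_bar = -15.0000 + 11.0000i, z*z_bar = 346


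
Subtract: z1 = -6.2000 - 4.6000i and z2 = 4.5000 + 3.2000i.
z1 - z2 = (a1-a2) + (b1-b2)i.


Real: -6.2 - 4.5 = -10.7
Imag: -4.6 - 3.2 = -7.8

-10.7000 - 7.8000i


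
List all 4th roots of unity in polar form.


The 4th roots of unity are cis(360k/4°) for k=0..3
Angle step = 360/4 = 90°
Primitive root: cis(90°)
Primitive root = 0 + 1.0000i

4 roots at angles: 0°, 90°, 180°, 270°


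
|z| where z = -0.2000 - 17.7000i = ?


|z| = sqrt((-0.2)^2 + (-17.7)^2) = sqrt(0.04 + 313.29) = sqrt(313.33) = 17.7011

|z| = 17.7011


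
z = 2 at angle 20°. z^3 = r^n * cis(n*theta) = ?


r^3 = 2^3 = 8
n*theta = 3*20° = 60° = 60° (mod 360)
a = 8*cos(60°) = 4.0000
b = 8*sin(60°) = 6.9282

8 cis(60°) = 4.0000 + 6.9282i


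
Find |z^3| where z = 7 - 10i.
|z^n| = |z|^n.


|z| = sqrt(49+100) = sqrt(149) = 12.2066
|z^3| = |z|^3 = (sqrt(149))^3 = 149*sqrt(149)

|z^3| = 149*sqrt(149) ≈ 1818.7768


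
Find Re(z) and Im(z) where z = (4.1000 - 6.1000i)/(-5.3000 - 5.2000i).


Multiply by conjugate: (4.1000 - 6.1000i)(-5.3000 + 5.2000i) / ((-5.3)^2 + (-5.2)^2)
Numerator real = 4.1*(-5.3) - (6.1)*(-5.2) = 9.99
Numerator imag = -6.1*(-5.3) - 4.1*(-5.2) = 53.65
Denominator = 55.13
Re(z) = 9.99/55.13 = 0.1812
Im(z) = 53.65/55.13 = 0.9732

Re(z) = 0.1812, Im(z) = 0.9732


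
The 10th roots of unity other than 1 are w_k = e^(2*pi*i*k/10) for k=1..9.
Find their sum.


With w = e^(2*pi*i/10), all 10 of the 10th roots of unity w^0 = 1, w, ..., w^(9) sum to 0: 1 + w + ... + w^(9) = (1 - w^10)/(1 - w) = 0 since w^10 = 1, w ≠ 1.
Removing the root 1: w + w^2 + ... + w^(9) = 0 - 1 = -1

Sum = -1


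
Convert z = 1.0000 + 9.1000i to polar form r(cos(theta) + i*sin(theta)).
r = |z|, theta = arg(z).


r = sqrt(1+82.81) = sqrt(83.81) = 9.1548
theta = atan2(9.1, 1) = 83.7289 degrees

r = 9.1548, theta = 83.7289 degrees


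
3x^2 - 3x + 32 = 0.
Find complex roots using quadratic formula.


disc = (-3)^2 - 4*3*32 = 9 - 384 = -375
sqrt(|disc|) = sqrt(375) = 19.3649
Real part = 3/(2*3) = 0.5000
Imag part = 19.3649/(2*3) = 3.2275

0.5000 ± 3.2275i


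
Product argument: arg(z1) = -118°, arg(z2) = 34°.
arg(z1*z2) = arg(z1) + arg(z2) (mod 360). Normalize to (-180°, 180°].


arg(z1*z2) = -118° + 34° = -84°
Normalized to (-180°, 180°]: -84°

-84°


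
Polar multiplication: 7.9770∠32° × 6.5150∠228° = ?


r = 7.9770 * 6.5150 = 51.9702
theta = 32° + 228° = 260° = 260° (mod 360)

51.9702 cis(260°)


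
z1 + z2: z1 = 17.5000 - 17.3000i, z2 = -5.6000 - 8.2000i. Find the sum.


Real: 17.5 - 5.6 = 11.9
Imag: -17.3 - 8.2 = -25.5

11.9000 - 25.5000i


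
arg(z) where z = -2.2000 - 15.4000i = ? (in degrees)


Re = -2.2, Im = -15.4
arg = atan2(-15.4, -2.2) = -98.1301 degrees

arg(z) = -98.1301 degrees


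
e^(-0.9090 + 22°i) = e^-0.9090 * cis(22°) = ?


e^-0.9090 = 0.4029
cos(22°) = 0.9272
sin(22°) = 0.3746
Real = 0.4029*0.9272 = 0.3736
Imag = 0.4029*0.3746 = 0.1509

0.3736 + 0.1509i


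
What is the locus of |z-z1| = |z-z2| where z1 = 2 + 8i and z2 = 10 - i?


Equal distances means the locus is the perpendicular bisector of z1 and z2.
Midpoint = ((2+10)/2, (8+(-1))/2) = (6.0000, 3.5000)

Perpendicular bisector through (6.0000, 3.5000)


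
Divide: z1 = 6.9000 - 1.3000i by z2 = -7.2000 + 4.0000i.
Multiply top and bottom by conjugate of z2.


Conjugate of z2 = -7.2000 - 4.0000i
Numerator: (6.9000 - 1.3000i)(-7.2000 - 4.0000i) = -54.8800 - 18.2400i
Denominator: (-7.2)^2 + 4^2 = 67.84
Result = (-54.8800 - 18.2400i)/67.84

-0.8090 - 0.2689i


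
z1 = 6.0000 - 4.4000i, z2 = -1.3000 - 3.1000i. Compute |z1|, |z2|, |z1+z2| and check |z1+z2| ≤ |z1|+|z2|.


|z1| = sqrt(6^2 + (-4.4)^2) = sqrt(55.36) = 7.4404
|z2| = sqrt((-1.3)^2 + (-3.1)^2) = sqrt(11.3) = 3.3615
z1+z2 = 4.7000 - 7.5000i
|z1+z2| = sqrt(78.34) = 8.8510
|z1|+|z2| = 7.4404 + 3.3615 = 10.8019

|z1+z2| = 8.8510 ≤ |z1|+|z2| = 10.8019 (verified)


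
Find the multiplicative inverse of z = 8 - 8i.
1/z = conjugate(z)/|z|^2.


|z|^2 = 64+64 = 128
1/z = (8 + 8i)/128

1/z = 0.0625 + 0.0625i


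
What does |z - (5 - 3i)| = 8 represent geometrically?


|z - z0| = r is a circle with center z0 and radius r.
Center = (5, -3), radius = 8

Circle with center (5, -3) and radius 8


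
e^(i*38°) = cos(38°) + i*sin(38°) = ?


cos(38°) = 0.7880
sin(38°) = 0.6157

e^(i*38°) = 0.7880 + 0.6157i


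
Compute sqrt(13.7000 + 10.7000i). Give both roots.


|z| = sqrt(187.69+114.49) = 17.3833
sqrt((|z|+a)/2) = sqrt((17.3833+13.7)/2) = sqrt(15.5417) = 3.9423
sqrt((|z|-a)/2) = sqrt((17.3833-13.7)/2) = sqrt(1.8417) = 1.3571

±(3.9423 + 1.3571i) i.e. 3.9423 + 1.3571i and -3.9423 - 1.3571i


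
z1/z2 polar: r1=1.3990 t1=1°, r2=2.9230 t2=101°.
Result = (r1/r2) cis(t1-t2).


r = 1.3990 / 2.9230 = 0.4786
theta = 1° - 101° = -100° = 260° (mod 360)

0.4786 cis(260°)


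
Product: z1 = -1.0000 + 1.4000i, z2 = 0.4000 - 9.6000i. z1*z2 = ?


Real = -1*0.4 - 1.4*(-9.6) = -0.4 - (-13.44) = 13.04
Imag = -1*(-9.6) + 0.4*1.4 = 9.6 + 0.56 = 10.16

13.0400 + 10.1600i


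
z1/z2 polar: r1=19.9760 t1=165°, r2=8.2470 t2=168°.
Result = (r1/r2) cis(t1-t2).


r = 19.9760 / 8.2470 = 2.4222
theta = 165° - 168° = -3° = 357° (mod 360)

2.4222 cis(357°)


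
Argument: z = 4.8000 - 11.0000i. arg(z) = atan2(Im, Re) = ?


Re = 4.8, Im = -11
arg = atan2(-11, 4.8) = -66.4253 degrees

arg(z) = -66.4253 degrees


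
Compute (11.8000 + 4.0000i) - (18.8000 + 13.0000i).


Real: 11.8 - 18.8 = -7
Imag: 4 - 13 = -9

-7.0000 - 9.0000i


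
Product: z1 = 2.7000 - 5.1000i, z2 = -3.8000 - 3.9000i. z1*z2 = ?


Real = 2.7*(-3.8) - (-5.1)*(-3.9) = -10.26 - 19.89 = -30.15
Imag = 2.7*(-3.9) - (3.8)*(-5.1) = -10.53 + 19.38 = 8.85

-30.1500 + 8.8500i


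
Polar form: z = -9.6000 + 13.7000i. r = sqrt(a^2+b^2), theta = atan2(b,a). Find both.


r = sqrt(92.16+187.69) = sqrt(279.85) = 16.7287
theta = atan2(13.7, -9.6) = 125.0201 degrees

r = 16.7287, theta = 125.0201 degrees


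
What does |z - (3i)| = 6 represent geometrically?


|z - z0| = r is a circle with center z0 and radius r.
Center = (0, 3), radius = 6

Circle with center (0, 3) and radius 6


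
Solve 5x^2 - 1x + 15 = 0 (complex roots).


disc = (-1)^2 - 4*5*15 = 1 - 300 = -299
sqrt(|disc|) = sqrt(299) = 17.2916
Real part = 1/(2*5) = 0.1000
Imag part = 17.2916/(2*5) = 1.7292

0.1000 ± 1.7292i


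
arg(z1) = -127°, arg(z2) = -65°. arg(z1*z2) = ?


arg(z1*z2) = -127° - 65° = -192°
Normalized to (-180°, 180°]: 168°

168°


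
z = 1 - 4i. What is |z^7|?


|z| = sqrt(1+16) = sqrt(17) = 4.1231
|z^7| = |z|^7 = (sqrt(17))^7 = 17^3 * sqrt(17) = 4913*sqrt(17)

|z^7| = 4913*sqrt(17) ≈ 20256.8179


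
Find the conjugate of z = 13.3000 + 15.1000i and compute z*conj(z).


z_bar = 13.3000 - 15.1000i
z*z_bar = 13.3^2 + 15.1^2 = 176.89 + 228.01 = 404.9

z_bar = 13.3000 - 15.1000i, z*z_bar = 404.9


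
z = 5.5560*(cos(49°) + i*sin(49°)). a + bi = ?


a = 5.5560*cos(49°) = 5.5560*0.65606 = 3.6451
b = 5.5560*sin(49°) = 5.5560*0.75471 = 4.1932

3.6451 + 4.1932i


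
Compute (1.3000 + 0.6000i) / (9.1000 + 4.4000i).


Conjugate of z2 = 9.1000 - 4.4000i
Numerator: (1.3000 + 0.6000i)(9.1000 - 4.4000i) = 14.4700 - 0.2600i
Denominator: 9.1^2 + 4.4^2 = 102.17
Result = (14.4700 - 0.2600i)/102.17

0.1416 - 0.0025i


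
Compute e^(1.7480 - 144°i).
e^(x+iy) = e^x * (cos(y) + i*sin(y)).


e^1.7480 = 5.7431
cos(-144°) = -0.80902
sin(-144°) = -0.58779
Real = 5.7431*(-0.80902) = -4.6463
Imag = 5.7431*(-0.58779) = -3.3757

-4.6463 - 3.3757i


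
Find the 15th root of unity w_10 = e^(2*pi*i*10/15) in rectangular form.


Angle = 360*10/15 = 240°
a = cos(240°) = -0.5000
b = sin(240°) = -0.8660

-0.5000 - 0.8660i


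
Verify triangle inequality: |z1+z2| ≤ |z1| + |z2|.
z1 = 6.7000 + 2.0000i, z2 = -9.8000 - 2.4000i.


|z1| = sqrt(6.7^2 + 2^2) = sqrt(48.89) = 6.9921
|z2| = sqrt((-9.8)^2 + (-2.4)^2) = sqrt(101.8) = 10.0896
z1+z2 = -3.1000 - 0.4000i
|z1+z2| = sqrt(9.77) = 3.1257
|z1|+|z2| = 6.9921 + 10.0896 = 17.0817

|z1+z2| = 3.1257 ≤ |z1|+|z2| = 17.0817 (verified)


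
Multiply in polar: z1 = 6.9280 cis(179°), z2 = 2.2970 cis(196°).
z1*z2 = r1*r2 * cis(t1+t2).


r = 6.9280 * 2.2970 = 15.9136
theta = 179° + 196° = 375° = 15° (mod 360)

15.9136 cis(15°)


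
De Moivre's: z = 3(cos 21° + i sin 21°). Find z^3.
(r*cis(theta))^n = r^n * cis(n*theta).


r^3 = 3^3 = 27
n*theta = 3*21° = 63° = 63° (mod 360)
a = 27*cos(63°) = 12.2577
b = 27*sin(63°) = 24.0572

27 cis(63°) = 12.2577 + 24.0572i


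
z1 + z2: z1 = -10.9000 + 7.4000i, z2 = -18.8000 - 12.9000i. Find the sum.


Real: -10.9 - 18.8 = -29.7
Imag: 7.4 - 12.9 = -5.5

-29.7000 - 5.5000i


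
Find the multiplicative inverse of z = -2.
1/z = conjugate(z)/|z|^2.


|z|^2 = 4+0 = 4
1/z = (-2 - 0i)/4

1/z = -0.5000 + 0i


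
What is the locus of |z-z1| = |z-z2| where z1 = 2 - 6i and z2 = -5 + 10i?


Equal distances means the locus is the perpendicular bisector of z1 and z2.
Midpoint = ((2+(-5))/2, (-6+10)/2) = (-1.5000, 2.0000)

Perpendicular bisector through (-1.5000, 2.0000)


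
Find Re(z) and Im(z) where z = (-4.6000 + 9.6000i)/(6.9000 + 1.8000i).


Multiply by conjugate: (-4.6000 + 9.6000i)(6.9000 - 1.8000i) / (6.9^2 + 1.8^2)
Numerator real = -4.6*6.9 + 9.6*1.8 = -14.46
Numerator imag = 9.6*6.9 - (-4.6)*1.8 = 74.52
Denominator = 50.85
Re(z) = -14.46/50.85 = -0.2844
Im(z) = 74.52/50.85 = 1.4655

Re(z) = -0.2844, Im(z) = 1.4655


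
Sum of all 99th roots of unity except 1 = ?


With w = e^(2*pi*i/99), all 99 of the 99th roots of unity w^0 = 1, w, ..., w^(98) sum to 0: 1 + w + ... + w^(98) = (1 - w^99)/(1 - w) = 0 since w^99 = 1, w ≠ 1.
Removing the root 1: w + w^2 + ... + w^(98) = 0 - 1 = -1

Sum = -1


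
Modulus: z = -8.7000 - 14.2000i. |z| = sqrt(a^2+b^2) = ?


|z| = sqrt((-8.7)^2 + (-14.2)^2) = sqrt(75.69 + 201.64) = sqrt(277.33) = 16.6532

|z| = 16.6532


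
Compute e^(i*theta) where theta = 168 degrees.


cos(168°) = -0.9781
sin(168°) = 0.2079

e^(i*168°) = -0.9781 + 0.2079i


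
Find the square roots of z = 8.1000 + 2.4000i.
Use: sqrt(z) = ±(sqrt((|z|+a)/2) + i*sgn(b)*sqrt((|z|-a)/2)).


|z| = sqrt(65.61+5.76) = 8.4481
sqrt((|z|+a)/2) = sqrt((8.4481+8.1)/2) = sqrt(8.2740) = 2.8765
sqrt((|z|-a)/2) = sqrt((8.4481-8.1)/2) = sqrt(0.1740) = 0.4172

±(2.8765 + 0.4172i) i.e. 2.8765 + 0.4172i and -2.8765 - 0.4172i


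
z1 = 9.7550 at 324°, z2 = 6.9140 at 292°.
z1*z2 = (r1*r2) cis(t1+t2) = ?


r = 9.7550 * 6.9140 = 67.4461
theta = 324° + 292° = 616° = 256° (mod 360)

67.4461 cis(256°)


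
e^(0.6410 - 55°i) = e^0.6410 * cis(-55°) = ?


e^0.6410 = 1.8984
cos(-55°) = 0.5736
sin(-55°) = -0.81915
Real = 1.8984*0.5736 = 1.0889
Imag = 1.8984*(-0.81915) = -1.5551

1.0889 - 1.5551i


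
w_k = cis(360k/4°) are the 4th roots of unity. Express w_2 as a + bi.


Angle = 360*2/4 = 180°
a = cos(180°) = -1.0000
b = sin(180°) = 0

-1.0000 + 0i


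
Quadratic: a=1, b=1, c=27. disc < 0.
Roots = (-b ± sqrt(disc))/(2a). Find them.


disc = 1^2 - 4*1*27 = 1 - 108 = -107
sqrt(|disc|) = sqrt(107) = 10.3441
Real part = -1/(2*1) = -0.5000
Imag part = 10.3441/(2*1) = 5.1720

-0.5000 ± 5.1720i


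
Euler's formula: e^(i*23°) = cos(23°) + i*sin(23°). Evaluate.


cos(23°) = 0.9205
sin(23°) = 0.3907

e^(i*23°) = 0.9205 + 0.3907i


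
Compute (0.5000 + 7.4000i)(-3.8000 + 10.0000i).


Real = 0.5*(-3.8) - 7.4*10 = -1.9 - 74 = -75.9
Imag = 0.5*10 - (3.8)*7.4 = 5 - (28.12) = -23.12

-75.9000 - 23.1200i


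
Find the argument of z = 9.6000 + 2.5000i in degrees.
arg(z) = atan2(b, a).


Re = 9.6, Im = 2.5
arg = atan2(2.5, 9.6) = 14.5966 degrees

arg(z) = 14.5966 degrees


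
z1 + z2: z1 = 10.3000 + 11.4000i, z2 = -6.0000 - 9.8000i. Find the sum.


Real: 10.3 - 6 = 4.3
Imag: 11.4 - 9.8 = 1.6

4.3000 + 1.6000i


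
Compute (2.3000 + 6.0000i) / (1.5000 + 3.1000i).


Conjugate of z2 = 1.5000 - 3.1000i
Numerator: (2.3000 + 6.0000i)(1.5000 - 3.1000i) = 22.0500 + 1.8700i
Denominator: 1.5^2 + 3.1^2 = 11.86
Result = (22.0500 + 1.8700i)/11.86

1.8592 + 0.1577i


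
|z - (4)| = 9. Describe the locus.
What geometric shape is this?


|z - z0| = r is a circle with center z0 and radius r.
Center = (4, 0), radius = 9

Circle with center (4, 0) and radius 9


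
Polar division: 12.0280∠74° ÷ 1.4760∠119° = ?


r = 12.0280 / 1.4760 = 8.1491
theta = 74° - 119° = -45° = 315° (mod 360)

8.1491 cis(315°)


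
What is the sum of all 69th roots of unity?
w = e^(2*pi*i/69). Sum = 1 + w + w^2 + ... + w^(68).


The sum of all 69th roots of unity is 0.
Geometric series: (1 - w^69)/(1 - w) = (1-1)/(1-w) = 0 since w^69 = 1, w ≠ 1.
Alternatively: coefficient of z^68 in z^69 - 1 is 0.

0


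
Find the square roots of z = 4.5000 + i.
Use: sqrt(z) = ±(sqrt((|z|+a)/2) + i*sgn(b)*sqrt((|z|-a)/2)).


|z| = sqrt(20.25+1) = 4.6098
sqrt((|z|+a)/2) = sqrt((4.6098+4.5)/2) = sqrt(4.5549) = 2.1342
sqrt((|z|-a)/2) = sqrt((4.6098-4.5)/2) = sqrt(0.0549) = 0.2343

±(2.1342 + 0.2343i) i.e. 2.1342 + 0.2343i and -2.1342 - 0.2343i


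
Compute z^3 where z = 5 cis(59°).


r^3 = 5^3 = 125
n*theta = 3*59° = 177° = 177° (mod 360)
a = 125*cos(177°) = -124.8287
b = 125*sin(177°) = 6.5420

125 cis(177°) = -124.8287 + 6.5420i


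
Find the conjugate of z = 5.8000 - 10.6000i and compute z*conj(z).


z_bar = 5.8000 + 10.6000i
z*z_bar = 5.8^2 + (-10.6)^2 = 33.64 + 112.36 = 146

z_bar = 5.8000 + 10.6000i, z*z_bar = 146


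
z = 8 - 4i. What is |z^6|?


|z| = sqrt(64+16) = sqrt(80) = 8.9443
|z^6| = |z|^6 = (sqrt(80))^6 = 80^3 = 512000

|z^6| = 512000


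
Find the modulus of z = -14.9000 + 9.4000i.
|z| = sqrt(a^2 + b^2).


|z| = sqrt((-14.9)^2 + 9.4^2) = sqrt(222.01 + 88.36) = sqrt(310.37) = 17.6173

|z| = 17.6173


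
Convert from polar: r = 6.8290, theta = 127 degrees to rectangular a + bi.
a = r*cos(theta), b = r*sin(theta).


a = 6.8290*cos(127°) = 6.8290*(-0.60182) = -4.1098
b = 6.8290*sin(127°) = 6.8290*0.79864 = 5.4539

-4.1098 + 5.4539i


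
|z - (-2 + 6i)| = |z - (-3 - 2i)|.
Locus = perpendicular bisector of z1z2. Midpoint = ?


Equal distances means the locus is the perpendicular bisector of z1 and z2.
Midpoint = ((-2+(-3))/2, (6+(-2))/2) = (-2.5000, 2.0000)

Perpendicular bisector through (-2.5000, 2.0000)


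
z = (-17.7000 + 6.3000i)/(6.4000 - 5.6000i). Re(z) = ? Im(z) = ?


Multiply by conjugate: (-17.7000 + 6.3000i)(6.4000 + 5.6000i) / (6.4^2 + (-5.6)^2)
Numerator real = -17.7*6.4 + 6.3*(-5.6) = -148.56
Numerator imag = 6.3*6.4 - (-17.7)*(-5.6) = -58.8
Denominator = 72.32
Re(z) = -148.56/72.32 = -2.0542
Im(z) = -58.8/72.32 = -0.8131

Re(z) = -2.0542, Im(z) = -0.8131


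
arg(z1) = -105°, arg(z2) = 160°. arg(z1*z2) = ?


arg(z1*z2) = -105° + 160° = 55°
Normalized to (-180°, 180°]: 55°

55°


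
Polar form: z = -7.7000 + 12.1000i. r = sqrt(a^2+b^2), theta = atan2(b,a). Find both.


r = sqrt(59.29+146.41) = sqrt(205.7) = 14.3422
theta = atan2(12.1, -7.7) = 122.4712 degrees

r = 14.3422, theta = 122.4712 degrees


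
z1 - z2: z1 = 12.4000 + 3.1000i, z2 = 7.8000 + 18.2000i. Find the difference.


Real: 12.4 - 7.8 = 4.6
Imag: 3.1 - 18.2 = -15.1

4.6000 - 15.1000i


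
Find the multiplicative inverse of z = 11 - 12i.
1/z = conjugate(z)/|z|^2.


|z|^2 = 121+144 = 265
1/z = (11 + 12i)/265

1/z = 0.0415 + 0.0453i


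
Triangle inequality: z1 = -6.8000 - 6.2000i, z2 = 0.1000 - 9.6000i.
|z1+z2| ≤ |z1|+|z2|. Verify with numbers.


|z1| = sqrt((-6.8)^2 + (-6.2)^2) = sqrt(84.68) = 9.2022
|z2| = sqrt(0.1^2 + (-9.6)^2) = sqrt(92.17) = 9.6005
z1+z2 = -6.7000 - 15.8000i
|z1+z2| = sqrt(294.53) = 17.1619
|z1|+|z2| = 9.2022 + 9.6005 = 18.8027

|z1+z2| = 17.1619 ≤ |z1|+|z2| = 18.8027 (verified)


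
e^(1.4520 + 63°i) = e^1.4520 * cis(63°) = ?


e^1.4520 = 4.27165
cos(63°) = 0.454
sin(63°) = 0.89101
Real = 4.27165*0.454 = 1.9393
Imag = 4.27165*0.89101 = 3.8061

1.9393 + 3.8061i


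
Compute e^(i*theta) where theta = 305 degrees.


cos(305°) = 0.5736
sin(305°) = -0.8192

e^(i*305°) = 0.5736 - 0.8192i


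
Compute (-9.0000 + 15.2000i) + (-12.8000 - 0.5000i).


Real: -9 - 12.8 = -21.8
Imag: 15.2 - 0.5 = 14.7

-21.8000 + 14.7000i


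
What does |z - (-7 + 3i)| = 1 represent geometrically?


|z - z0| = r is a circle with center z0 and radius r.
Center = (-7, 3), radius = 1

Circle with center (-7, 3) and radius 1


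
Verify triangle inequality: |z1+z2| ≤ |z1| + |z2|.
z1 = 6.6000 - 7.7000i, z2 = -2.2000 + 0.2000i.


|z1| = sqrt(6.6^2 + (-7.7)^2) = sqrt(102.85) = 10.1415
|z2| = sqrt((-2.2)^2 + 0.2^2) = sqrt(4.88) = 2.2091
z1+z2 = 4.4000 - 7.5000i
|z1+z2| = sqrt(75.61) = 8.6954
|z1|+|z2| = 10.1415 + 2.2091 = 12.3506

|z1+z2| = 8.6954 ≤ |z1|+|z2| = 12.3506 (verified)


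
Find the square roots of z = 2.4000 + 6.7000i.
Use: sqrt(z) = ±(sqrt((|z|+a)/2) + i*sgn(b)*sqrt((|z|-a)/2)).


|z| = sqrt(5.76+44.89) = 7.1169
sqrt((|z|+a)/2) = sqrt((7.1169+2.4)/2) = sqrt(4.7584) = 2.1814
sqrt((|z|-a)/2) = sqrt((7.1169-2.4)/2) = sqrt(2.3584) = 1.5357

±(2.1814 + 1.5357i) i.e. 2.1814 + 1.5357i and -2.1814 - 1.5357i


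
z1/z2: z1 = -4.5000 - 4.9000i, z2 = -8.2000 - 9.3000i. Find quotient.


Conjugate of z2 = -8.2000 + 9.3000i
Numerator: (-4.5000 - 4.9000i)(-8.2000 + 9.3000i) = 82.4700 - 1.6700i
Denominator: (-8.2)^2 + (-9.3)^2 = 153.73
Result = (82.4700 - 1.6700i)/153.73

0.5365 - 0.0109i


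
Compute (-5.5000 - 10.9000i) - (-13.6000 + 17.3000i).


Real: -5.5 + 13.6 = 8.1
Imag: -10.9 - 17.3 = -28.2

8.1000 - 28.2000i


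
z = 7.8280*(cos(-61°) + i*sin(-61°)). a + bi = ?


a = 7.8280*cos(-61°) = 7.8280*0.48481 = 3.7951
b = 7.8280*sin(-61°) = 7.8280*(-0.87462) = -6.8465

3.7951 - 6.8465i


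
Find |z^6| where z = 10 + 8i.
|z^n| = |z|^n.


|z| = sqrt(100+64) = sqrt(164) = 12.8062
|z^6| = |z|^6 = (sqrt(164))^6 = 164^3 = 4410944

|z^6| = 4410944


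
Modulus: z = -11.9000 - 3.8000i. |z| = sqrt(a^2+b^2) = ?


|z| = sqrt((-11.9)^2 + (-3.8)^2) = sqrt(141.61 + 14.44) = sqrt(156.05) = 12.4920

|z| = 12.4920


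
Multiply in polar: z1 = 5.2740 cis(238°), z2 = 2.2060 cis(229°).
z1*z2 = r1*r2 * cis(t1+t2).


r = 5.2740 * 2.2060 = 11.6344
theta = 238° + 229° = 467° = 107° (mod 360)

11.6344 cis(107°)


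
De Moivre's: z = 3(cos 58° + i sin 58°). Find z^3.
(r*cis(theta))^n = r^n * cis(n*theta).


r^3 = 3^3 = 27
n*theta = 3*58° = 174° = 174° (mod 360)
a = 27*cos(174°) = -26.8521
b = 27*sin(174°) = 2.8223

27 cis(174°) = -26.8521 + 2.8223i


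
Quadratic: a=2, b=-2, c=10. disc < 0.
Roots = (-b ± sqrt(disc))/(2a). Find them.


disc = (-2)^2 - 4*2*10 = 4 - 80 = -76
sqrt(|disc|) = sqrt(76) = 8.7178
Real part = 2/(2*2) = 0.5000
Imag part = 8.7178/(2*2) = 2.1794

0.5000 ± 2.1794i


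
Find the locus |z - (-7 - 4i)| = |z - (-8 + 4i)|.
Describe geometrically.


Equal distances means the locus is the perpendicular bisector of z1 and z2.
Midpoint = ((-7+(-8))/2, (-4+4)/2) = (-7.5000, 0)

Perpendicular bisector through (-7.5000, 0)


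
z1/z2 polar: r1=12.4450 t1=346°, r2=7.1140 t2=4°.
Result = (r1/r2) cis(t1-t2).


r = 12.4450 / 7.1140 = 1.7494
theta = 346° - 4° = 342° = 342° (mod 360)

1.7494 cis(342°)


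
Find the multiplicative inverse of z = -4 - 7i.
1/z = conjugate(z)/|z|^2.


|z|^2 = 16+49 = 65
1/z = (-4 + 7i)/65

1/z = -0.0615 + 0.1077i


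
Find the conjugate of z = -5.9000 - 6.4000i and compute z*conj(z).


z_bar = -5.9000 + 6.4000i
z*z_bar = (-5.9)^2 + (-6.4)^2 = 34.81 + 40.96 = 75.77

z_bar = -5.9000 + 6.4000i, z*z_bar = 75.77


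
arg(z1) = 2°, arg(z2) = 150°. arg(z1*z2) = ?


arg(z1*z2) = 2° + 150° = 152°
Normalized to (-180°, 180°]: 152°

152°


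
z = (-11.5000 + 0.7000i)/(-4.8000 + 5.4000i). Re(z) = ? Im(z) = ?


Multiply by conjugate: (-11.5000 + 0.7000i)(-4.8000 - 5.4000i) / ((-4.8)^2 + 5.4^2)
Numerator real = -11.5*(-4.8) + 0.7*5.4 = 58.98
Numerator imag = 0.7*(-4.8) - (-11.5)*5.4 = 58.74
Denominator = 52.2
Re(z) = 58.98/52.2 = 1.1299
Im(z) = 58.74/52.2 = 1.1253

Re(z) = 1.1299, Im(z) = 1.1253


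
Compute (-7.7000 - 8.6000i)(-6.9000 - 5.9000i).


Real = -7.7*(-6.9) - (-8.6)*(-5.9) = 53.13 - 50.74 = 2.39
Imag = -7.7*(-5.9) - (6.9)*(-8.6) = 45.43 + 59.34 = 104.77

2.3900 + 104.7700i


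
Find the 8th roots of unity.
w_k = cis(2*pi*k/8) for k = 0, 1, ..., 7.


The 8th roots of unity are cis(360k/8°) for k=0..7
Angle step = 360/8 = 45°
Primitive root: cis(45°)
Primitive root = 0.7071 + 0.7071i

8 roots at angles: 0°, 45°, 90°, 135°, 180°, 225°, 270°, 315°


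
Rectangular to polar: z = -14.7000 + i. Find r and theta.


r = sqrt(216.09+1) = sqrt(217.09) = 14.7340
theta = atan2(1, -14.7) = 176.1083 degrees

r = 14.7340, theta = 176.1083 degrees


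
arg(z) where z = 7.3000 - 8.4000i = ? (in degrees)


Re = 7.3, Im = -8.4
arg = atan2(-8.4, 7.3) = -49.0078 degrees

arg(z) = -49.0078 degrees


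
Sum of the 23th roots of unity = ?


The sum of all 23th roots of unity is 0.
Geometric series: (1 - w^23)/(1 - w) = (1-1)/(1-w) = 0 since w^23 = 1, w ≠ 1.
Alternatively: coefficient of z^22 in z^23 - 1 is 0.

0


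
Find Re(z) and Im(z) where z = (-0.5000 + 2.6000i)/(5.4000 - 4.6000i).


Multiply by conjugate: (-0.5000 + 2.6000i)(5.4000 + 4.6000i) / (5.4^2 + (-4.6)^2)
Numerator real = -0.5*5.4 + 2.6*(-4.6) = -14.66
Numerator imag = 2.6*5.4 - (-0.5)*(-4.6) = 11.74
Denominator = 50.32
Re(z) = -14.66/50.32 = -0.2913
Im(z) = 11.74/50.32 = 0.2333

Re(z) = -0.2913, Im(z) = 0.2333


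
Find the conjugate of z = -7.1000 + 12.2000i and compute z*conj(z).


z_bar = -7.1000 - 12.2000i
z*z_bar = (-7.1)^2 + 12.2^2 = 50.41 + 148.84 = 199.25

z_bar = -7.1000 - 12.2000i, z*z_bar = 199.25


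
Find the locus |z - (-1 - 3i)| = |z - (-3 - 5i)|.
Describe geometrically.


Equal distances means the locus is the perpendicular bisector of z1 and z2.
Midpoint = ((-1+(-3))/2, (-3+(-5))/2) = (-2.0000, -4.0000)

Perpendicular bisector through (-2.0000, -4.0000)


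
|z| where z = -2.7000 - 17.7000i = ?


|z| = sqrt((-2.7)^2 + (-17.7)^2) = sqrt(7.29 + 313.29) = sqrt(320.58) = 17.9047

|z| = 17.9047


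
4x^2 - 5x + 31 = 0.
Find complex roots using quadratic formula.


disc = (-5)^2 - 4*4*31 = 25 - 496 = -471
sqrt(|disc|) = sqrt(471) = 21.7025
Real part = 5/(2*4) = 0.6250
Imag part = 21.7025/(2*4) = 2.7128

0.6250 ± 2.7128i


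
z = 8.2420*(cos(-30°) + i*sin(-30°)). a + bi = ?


a = 8.2420*cos(-30°) = 8.2420*0.86603 = 7.1378
b = 8.2420*sin(-30°) = 8.2420*(-0.5) = -4.1210

7.1378 - 4.1210i


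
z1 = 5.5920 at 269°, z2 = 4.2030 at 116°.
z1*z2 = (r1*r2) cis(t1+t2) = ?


r = 5.5920 * 4.2030 = 23.5032
theta = 269° + 116° = 385° = 25° (mod 360)

23.5032 cis(25°)


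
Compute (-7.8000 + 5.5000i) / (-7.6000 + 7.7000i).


Conjugate of z2 = -7.6000 - 7.7000i
Numerator: (-7.8000 + 5.5000i)(-7.6000 - 7.7000i) = 101.6300 + 18.2600i
Denominator: (-7.6)^2 + 7.7^2 = 117.05
Result = (101.6300 + 18.2600i)/117.05

0.8683 + 0.1560i


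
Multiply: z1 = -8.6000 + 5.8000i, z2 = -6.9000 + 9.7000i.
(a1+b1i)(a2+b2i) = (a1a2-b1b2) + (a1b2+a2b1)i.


Real = -8.6*(-6.9) - 5.8*9.7 = 59.34 - 56.26 = 3.08
Imag = -8.6*9.7 - (6.9)*5.8 = -83.42 - (40.02) = -123.44

3.0800 - 123.4400i


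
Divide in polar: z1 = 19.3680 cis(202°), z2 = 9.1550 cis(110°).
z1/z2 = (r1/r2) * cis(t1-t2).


r = 19.3680 / 9.1550 = 2.1156
theta = 202° - 110° = 92° = 92° (mod 360)

2.1156 cis(92°)


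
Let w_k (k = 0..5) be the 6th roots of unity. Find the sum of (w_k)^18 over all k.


The roots are w_k = w^k with w = e^(2*pi*i/6), and (w^k)^18 = (w^18)^k.
So S = 1 + u + u^2 + ... + u^(5) with u = w^18.
18 = 3*6 + 0, so 18 is a multiple of 6 and u = (w^6)^3 = 1.
Every one of the 6 terms equals 1: S = 6

S = 6


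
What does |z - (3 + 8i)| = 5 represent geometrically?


|z - z0| = r is a circle with center z0 and radius r.
Center = (3, 8), radius = 5

Circle with center (3, 8) and radius 5


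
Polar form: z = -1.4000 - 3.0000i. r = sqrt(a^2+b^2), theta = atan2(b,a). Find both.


r = sqrt(1.96+9) = sqrt(10.96) = 3.3106
theta = atan2(-3, -1.4) = -115.0169 degrees

r = 3.3106, theta = -115.0169 degrees


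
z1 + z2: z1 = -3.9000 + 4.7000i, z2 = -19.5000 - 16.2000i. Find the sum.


Real: -3.9 - 19.5 = -23.4
Imag: 4.7 - 16.2 = -11.5

-23.4000 - 11.5000i


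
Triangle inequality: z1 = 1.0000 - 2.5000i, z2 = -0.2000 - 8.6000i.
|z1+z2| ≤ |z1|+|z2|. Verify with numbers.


|z1| = sqrt(1^2 + (-2.5)^2) = sqrt(7.25) = 2.6926
|z2| = sqrt((-0.2)^2 + (-8.6)^2) = sqrt(74) = 8.6023
z1+z2 = 0.8000 - 11.1000i
|z1+z2| = sqrt(123.85) = 11.1288
|z1|+|z2| = 2.6926 + 8.6023 = 11.2949

|z1+z2| = 11.1288 ≤ |z1|+|z2| = 11.2949 (verified)


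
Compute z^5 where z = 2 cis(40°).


r^5 = 2^5 = 32
n*theta = 5*40° = 200° = 200° (mod 360)
a = 32*cos(200°) = -30.0702
b = 32*sin(200°) = -10.9446

32 cis(200°) = -30.0702 - 10.9446i


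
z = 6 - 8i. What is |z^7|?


|z| = sqrt(36+64) = sqrt(100) = 10
|z^7| = |z|^7 = 10^7 = 10000000

|z^7| = 10000000


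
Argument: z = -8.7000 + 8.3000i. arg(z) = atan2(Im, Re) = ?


Re = -8.7, Im = 8.3
arg = atan2(8.3, -8.7) = 136.3479 degrees

arg(z) = 136.3479 degrees


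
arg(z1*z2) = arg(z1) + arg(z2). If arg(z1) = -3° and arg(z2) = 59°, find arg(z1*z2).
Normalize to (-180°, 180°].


arg(z1*z2) = -3° + 59° = 56°
Normalized to (-180°, 180°]: 56°

56°


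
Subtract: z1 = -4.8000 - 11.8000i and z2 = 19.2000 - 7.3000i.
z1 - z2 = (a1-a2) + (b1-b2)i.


Real: -4.8 - 19.2 = -24
Imag: -11.8 + 7.3 = -4.5

-24.0000 - 4.5000i


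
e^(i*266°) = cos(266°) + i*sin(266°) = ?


cos(266°) = -0.0698
sin(266°) = -0.9976

e^(i*266°) = -0.0698 - 0.9976i


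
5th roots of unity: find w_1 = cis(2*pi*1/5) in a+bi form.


Angle = 360*1/5 = 72°
a = cos(72°) = 0.3090
b = sin(72°) = 0.9511

0.3090 + 0.9511i


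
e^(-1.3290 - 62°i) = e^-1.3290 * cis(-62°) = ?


e^-1.3290 = 0.26474
cos(-62°) = 0.4695
sin(-62°) = -0.88295
Real = 0.26474*0.4695 = 0.1243
Imag = 0.26474*(-0.88295) = -0.2338

0.1243 - 0.2338i


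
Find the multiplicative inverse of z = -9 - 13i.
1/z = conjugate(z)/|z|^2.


|z|^2 = 81+169 = 250
1/z = (-9 + 13i)/250

1/z = -0.0360 + 0.0520i


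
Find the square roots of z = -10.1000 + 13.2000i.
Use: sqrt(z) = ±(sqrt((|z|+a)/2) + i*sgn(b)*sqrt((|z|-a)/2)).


|z| = sqrt(102.01+174.24) = 16.6208
sqrt((|z|+a)/2) = sqrt((16.6208+(-10.1))/2) = sqrt(3.2604) = 1.8057
sqrt((|z|-a)/2) = sqrt((16.6208-(-10.1))/2) = sqrt(13.3604) = 3.6552

±(1.8057 + 3.6552i) i.e. 1.8057 + 3.6552i and -1.8057 - 3.6552i


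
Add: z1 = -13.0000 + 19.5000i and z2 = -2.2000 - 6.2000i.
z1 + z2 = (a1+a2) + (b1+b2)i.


Real: -13 - 2.2 = -15.2
Imag: 19.5 - 6.2 = 13.3

-15.2000 + 13.3000i


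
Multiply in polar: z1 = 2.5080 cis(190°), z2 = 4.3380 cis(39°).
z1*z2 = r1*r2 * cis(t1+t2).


r = 2.5080 * 4.3380 = 10.8797
theta = 190° + 39° = 229° = 229° (mod 360)

10.8797 cis(229°)


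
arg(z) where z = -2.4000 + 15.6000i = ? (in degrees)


Re = -2.4, Im = 15.6
arg = atan2(15.6, -2.4) = 98.7462 degrees

arg(z) = 98.7462 degrees


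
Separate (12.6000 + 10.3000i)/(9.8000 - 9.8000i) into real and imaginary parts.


Multiply by conjugate: (12.6000 + 10.3000i)(9.8000 + 9.8000i) / (9.8^2 + (-9.8)^2)
Numerator real = 12.6*9.8 + 10.3*(-9.8) = 22.54
Numerator imag = 10.3*9.8 - 12.6*(-9.8) = 224.42
Denominator = 192.08
Re(z) = 22.54/192.08 = 0.1173
Im(z) = 224.42/192.08 = 1.1684

Re(z) = 0.1173, Im(z) = 1.1684


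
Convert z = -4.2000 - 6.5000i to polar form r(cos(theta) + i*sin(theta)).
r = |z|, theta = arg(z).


r = sqrt(17.64+42.25) = sqrt(59.89) = 7.7389
theta = atan2(-6.5, -4.2) = -122.8687 degrees

r = 7.7389, theta = -122.8687 degrees


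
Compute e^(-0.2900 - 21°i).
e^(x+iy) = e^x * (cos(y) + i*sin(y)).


e^-0.2900 = 0.7483
cos(-21°) = 0.9336
sin(-21°) = -0.3584
Real = 0.7483*0.9336 = 0.6986
Imag = 0.7483*(-0.3584) = -0.2682

0.6986 - 0.2682i


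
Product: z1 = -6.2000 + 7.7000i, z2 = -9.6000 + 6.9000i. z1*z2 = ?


Real = -6.2*(-9.6) - 7.7*6.9 = 59.52 - 53.13 = 6.39
Imag = -6.2*6.9 - (9.6)*7.7 = -42.78 - (73.92) = -116.7

6.3900 - 116.7000i


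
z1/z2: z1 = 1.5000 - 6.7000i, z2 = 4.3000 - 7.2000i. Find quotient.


Conjugate of z2 = 4.3000 + 7.2000i
Numerator: (1.5000 - 6.7000i)(4.3000 + 7.2000i) = 54.6900 - 18.0100i
Denominator: 4.3^2 + (-7.2)^2 = 70.33
Result = (54.6900 - 18.0100i)/70.33

0.7776 - 0.2561i


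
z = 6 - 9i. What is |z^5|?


|z| = sqrt(36+81) = sqrt(117) = 10.8167
|z^5| = |z|^5 = (sqrt(117))^5 = 117^2 * sqrt(117) = 13689*sqrt(117)

|z^5| = 13689*sqrt(117) ≈ 148069.1742


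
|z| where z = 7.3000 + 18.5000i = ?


|z| = sqrt(7.3^2 + 18.5^2) = sqrt(53.29 + 342.25) = sqrt(395.54) = 19.8882

|z| = 19.8882


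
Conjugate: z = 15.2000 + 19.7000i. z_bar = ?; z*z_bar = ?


z_bar = 15.2000 - 19.7000i
z*z_bar = 15.2^2 + 19.7^2 = 231.04 + 388.09 = 619.13

z_bar = 15.2000 - 19.7000i, z*z_bar = 619.13


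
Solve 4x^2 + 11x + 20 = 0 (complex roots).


disc = 11^2 - 4*4*20 = 121 - 320 = -199
sqrt(|disc|) = sqrt(199) = 14.1067
Real part = -11/(2*4) = -1.3750
Imag part = 14.1067/(2*4) = 1.7633

-1.3750 ± 1.7633i


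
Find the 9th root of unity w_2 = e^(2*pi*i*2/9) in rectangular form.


Angle = 360*2/9 = 80°
a = cos(80°) = 0.1736
b = sin(80°) = 0.9848

0.1736 + 0.9848i


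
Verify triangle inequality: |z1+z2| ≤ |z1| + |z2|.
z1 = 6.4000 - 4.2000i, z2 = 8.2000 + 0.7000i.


|z1| = sqrt(6.4^2 + (-4.2)^2) = sqrt(58.6) = 7.6551
|z2| = sqrt(8.2^2 + 0.7^2) = sqrt(67.73) = 8.2298
z1+z2 = 14.6000 - 3.5000i
|z1+z2| = sqrt(225.41) = 15.0137
|z1|+|z2| = 7.6551 + 8.2298 = 15.8849

|z1+z2| = 15.0137 ≤ |z1|+|z2| = 15.8849 (verified)


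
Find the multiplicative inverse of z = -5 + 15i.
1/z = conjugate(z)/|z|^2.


|z|^2 = 25+225 = 250
1/z = (-5 - 15i)/250

1/z = -0.0200 - 0.0600i


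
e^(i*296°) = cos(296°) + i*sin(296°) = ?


cos(296°) = 0.4384
sin(296°) = -0.8988

e^(i*296°) = 0.4384 - 0.8988i


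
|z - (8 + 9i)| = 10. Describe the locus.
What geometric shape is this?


|z - z0| = r is a circle with center z0 and radius r.
Center = (8, 9), radius = 10

Circle with center (8, 9) and radius 10


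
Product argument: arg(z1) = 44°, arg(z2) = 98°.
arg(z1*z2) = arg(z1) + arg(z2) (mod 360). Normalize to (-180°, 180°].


arg(z1*z2) = 44° + 98° = 142°
Normalized to (-180°, 180°]: 142°

142°


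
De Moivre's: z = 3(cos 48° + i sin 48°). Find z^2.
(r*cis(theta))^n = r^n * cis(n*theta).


r^2 = 3^2 = 9
n*theta = 2*48° = 96° = 96° (mod 360)
a = 9*cos(96°) = -0.9408
b = 9*sin(96°) = 8.9507

9 cis(96°) = -0.9408 + 8.9507i


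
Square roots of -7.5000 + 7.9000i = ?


|z| = sqrt(56.25+62.41) = 10.8931
sqrt((|z|+a)/2) = sqrt((10.8931+(-7.5))/2) = sqrt(1.6966) = 1.3025
sqrt((|z|-a)/2) = sqrt((10.8931-(-7.5))/2) = sqrt(9.1966) = 3.0326

±(1.3025 + 3.0326i) i.e. 1.3025 + 3.0326i and -1.3025 - 3.0326i


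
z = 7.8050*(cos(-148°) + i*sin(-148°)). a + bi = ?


a = 7.8050*cos(-148°) = 7.8050*(-0.84805) = -6.6190
b = 7.8050*sin(-148°) = 7.8050*(-0.52992) = -4.1360

-6.6190 - 4.1360i


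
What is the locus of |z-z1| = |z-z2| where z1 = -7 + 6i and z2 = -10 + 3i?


Equal distances means the locus is the perpendicular bisector of z1 and z2.
Midpoint = ((-7+(-10))/2, (6+3)/2) = (-8.5000, 4.5000)

Perpendicular bisector through (-8.5000, 4.5000)


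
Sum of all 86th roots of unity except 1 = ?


With w = e^(2*pi*i/86), all 86 of the 86th roots of unity w^0 = 1, w, ..., w^(85) sum to 0: 1 + w + ... + w^(85) = (1 - w^86)/(1 - w) = 0 since w^86 = 1, w ≠ 1.
Removing the root 1: w + w^2 + ... + w^(85) = 0 - 1 = -1

Sum = -1


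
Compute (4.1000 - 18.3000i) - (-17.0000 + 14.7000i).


Real: 4.1 + 17 = 21.1
Imag: -18.3 - 14.7 = -33

21.1000 - 33.0000i


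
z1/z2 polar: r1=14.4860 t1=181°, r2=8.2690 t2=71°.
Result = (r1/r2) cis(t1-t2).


r = 14.4860 / 8.2690 = 1.7518
theta = 181° - 71° = 110° = 110° (mod 360)

1.7518 cis(110°)


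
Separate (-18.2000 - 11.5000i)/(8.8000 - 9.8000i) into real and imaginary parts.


Multiply by conjugate: (-18.2000 - 11.5000i)(8.8000 + 9.8000i) / (8.8^2 + (-9.8)^2)
Numerator real = -18.2*8.8 - (11.5)*(-9.8) = -47.46
Numerator imag = -11.5*8.8 - (-18.2)*(-9.8) = -279.56
Denominator = 173.48
Re(z) = -47.46/173.48 = -0.2736
Im(z) = -279.56/173.48 = -1.6115

Re(z) = -0.2736, Im(z) = -1.6115


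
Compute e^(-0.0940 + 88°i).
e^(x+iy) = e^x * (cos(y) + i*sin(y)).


e^-0.0940 = 0.9103
cos(88°) = 0.0349
sin(88°) = 0.99939
Real = 0.9103*0.0349 = 0.0318
Imag = 0.9103*0.99939 = 0.9097

0.0318 + 0.9097i


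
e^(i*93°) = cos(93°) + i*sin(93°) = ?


cos(93°) = -0.0523
sin(93°) = 0.9986

e^(i*93°) = -0.0523 + 0.9986i


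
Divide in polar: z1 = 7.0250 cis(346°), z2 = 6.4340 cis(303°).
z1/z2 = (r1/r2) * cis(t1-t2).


r = 7.0250 / 6.4340 = 1.0919
theta = 346° - 303° = 43° = 43° (mod 360)

1.0919 cis(43°)


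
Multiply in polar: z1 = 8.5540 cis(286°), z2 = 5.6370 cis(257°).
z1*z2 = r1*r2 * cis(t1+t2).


r = 8.5540 * 5.6370 = 48.2189
theta = 286° + 257° = 543° = 183° (mod 360)

48.2189 cis(183°)


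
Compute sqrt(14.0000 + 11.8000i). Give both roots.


|z| = sqrt(196+139.24) = 18.3096
sqrt((|z|+a)/2) = sqrt((18.3096+14)/2) = sqrt(16.1548) = 4.0193
sqrt((|z|-a)/2) = sqrt((18.3096-14)/2) = sqrt(2.1548) = 1.4679

±(4.0193 + 1.4679i) i.e. 4.0193 + 1.4679i and -4.0193 - 1.4679i


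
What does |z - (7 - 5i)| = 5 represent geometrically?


|z - z0| = r is a circle with center z0 and radius r.
Center = (7, -5), radius = 5

Circle with center (7, -5) and radius 5


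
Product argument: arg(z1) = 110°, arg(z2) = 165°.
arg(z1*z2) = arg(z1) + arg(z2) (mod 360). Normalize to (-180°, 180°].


arg(z1*z2) = 110° + 165° = 275°
Normalized to (-180°, 180°]: -85°

-85°


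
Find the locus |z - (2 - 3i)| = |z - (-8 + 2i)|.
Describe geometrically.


Equal distances means the locus is the perpendicular bisector of z1 and z2.
Midpoint = ((2+(-8))/2, (-3+2)/2) = (-3.0000, -0.5000)

Perpendicular bisector through (-3.0000, -0.5000)


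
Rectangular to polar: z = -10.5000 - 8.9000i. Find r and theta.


r = sqrt(110.25+79.21) = sqrt(189.46) = 13.7644
theta = atan2(-8.9, -10.5) = -139.7148 degrees

r = 13.7644, theta = -139.7148 degrees


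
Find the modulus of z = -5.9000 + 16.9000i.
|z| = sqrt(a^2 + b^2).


|z| = sqrt((-5.9)^2 + 16.9^2) = sqrt(34.81 + 285.61) = sqrt(320.42) = 17.9003

|z| = 17.9003


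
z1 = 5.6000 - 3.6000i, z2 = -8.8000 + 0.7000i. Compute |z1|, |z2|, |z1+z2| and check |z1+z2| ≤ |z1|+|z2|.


|z1| = sqrt(5.6^2 + (-3.6)^2) = sqrt(44.32) = 6.6573
|z2| = sqrt((-8.8)^2 + 0.7^2) = sqrt(77.93) = 8.8278
z1+z2 = -3.2000 - 2.9000i
|z1+z2| = sqrt(18.65) = 4.3186
|z1|+|z2| = 6.6573 + 8.8278 = 15.4851

|z1+z2| = 4.3186 ≤ |z1|+|z2| = 15.4851 (verified)


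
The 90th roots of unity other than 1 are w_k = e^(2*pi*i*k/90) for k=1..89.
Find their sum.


With w = e^(2*pi*i/90), all 90 of the 90th roots of unity w^0 = 1, w, ..., w^(89) sum to 0: 1 + w + ... + w^(89) = (1 - w^90)/(1 - w) = 0 since w^90 = 1, w ≠ 1.
Removing the root 1: w + w^2 + ... + w^(89) = 0 - 1 = -1

Sum = -1


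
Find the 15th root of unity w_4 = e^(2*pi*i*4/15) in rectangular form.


Angle = 360*4/15 = 96°
a = cos(96°) = -0.1045
b = sin(96°) = 0.9945

-0.1045 + 0.9945i


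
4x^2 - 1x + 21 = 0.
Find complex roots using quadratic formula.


disc = (-1)^2 - 4*4*21 = 1 - 336 = -335
sqrt(|disc|) = sqrt(335) = 18.3030
Real part = 1/(2*4) = 0.1250
Imag part = 18.3030/(2*4) = 2.2879

0.1250 ± 2.2879i


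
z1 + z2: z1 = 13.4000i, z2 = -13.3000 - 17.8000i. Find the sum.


Real: 0 - 13.3 = -13.3
Imag: 13.4 - 17.8 = -4.4

-13.3000 - 4.4000i


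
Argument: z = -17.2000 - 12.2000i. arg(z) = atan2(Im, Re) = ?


Re = -17.2, Im = -12.2
arg = atan2(-12.2, -17.2) = -144.6518 degrees

arg(z) = -144.6518 degrees


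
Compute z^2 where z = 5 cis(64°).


r^2 = 5^2 = 25
n*theta = 2*64° = 128° = 128° (mod 360)
a = 25*cos(128°) = -15.3915
b = 25*sin(128°) = 19.7003

25 cis(128°) = -15.3915 + 19.7003i


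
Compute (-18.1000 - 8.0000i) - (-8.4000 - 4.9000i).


Real: -18.1 + 8.4 = -9.7
Imag: -8 + 4.9 = -3.1

-9.7000 - 3.1000i


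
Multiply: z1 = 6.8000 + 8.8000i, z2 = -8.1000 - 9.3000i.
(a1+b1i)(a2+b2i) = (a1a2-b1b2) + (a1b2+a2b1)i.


Real = 6.8*(-8.1) - 8.8*(-9.3) = -55.08 - (-81.84) = 26.76
Imag = 6.8*(-9.3) - (8.1)*8.8 = -63.24 - (71.28) = -134.52

26.7600 - 134.5200i


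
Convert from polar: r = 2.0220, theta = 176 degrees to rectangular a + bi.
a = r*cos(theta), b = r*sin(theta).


a = 2.0220*cos(176°) = 2.0220*(-0.9976) = -2.0171
b = 2.0220*sin(176°) = 2.0220*0.069756 = 0.1410

-2.0171 + 0.1410i


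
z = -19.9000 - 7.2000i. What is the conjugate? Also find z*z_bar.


z_bar = -19.9000 + 7.2000i
z*z_bar = (-19.9)^2 + (-7.2)^2 = 396.01 + 51.84 = 447.85

z_bar = -19.9000 + 7.2000i, z*z_bar = 447.85
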